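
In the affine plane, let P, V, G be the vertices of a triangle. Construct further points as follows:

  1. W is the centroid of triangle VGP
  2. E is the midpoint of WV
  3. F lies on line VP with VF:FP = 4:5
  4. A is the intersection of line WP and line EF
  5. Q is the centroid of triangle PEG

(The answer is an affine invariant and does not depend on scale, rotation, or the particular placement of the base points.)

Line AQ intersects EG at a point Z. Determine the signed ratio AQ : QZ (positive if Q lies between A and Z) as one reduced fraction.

Set P = (0, 0), V = (1, 0), G = (0, 1); any affine frame gives the same invariant.
1. W is the centroid of triangle VGP ⇒ W = (1/3, 1/3)
2. E is the midpoint of WV ⇒ E = (2/3, 1/6)
3. F lies on line VP with VF:FP = 4:5 ⇒ F = (5/9, 0)
4. A is the intersection of line WP and line EF ⇒ A = (5/3, 5/3)
5. Q is the centroid of triangle PEG ⇒ Q = (2/9, 7/18)
line AQ meets EG at Z = (14/37, 39/74)
Q = A + t·(Z−A) with t = 37/33, so AQ:QZ = 37/33:-4/33

AQ:QZ = -37/4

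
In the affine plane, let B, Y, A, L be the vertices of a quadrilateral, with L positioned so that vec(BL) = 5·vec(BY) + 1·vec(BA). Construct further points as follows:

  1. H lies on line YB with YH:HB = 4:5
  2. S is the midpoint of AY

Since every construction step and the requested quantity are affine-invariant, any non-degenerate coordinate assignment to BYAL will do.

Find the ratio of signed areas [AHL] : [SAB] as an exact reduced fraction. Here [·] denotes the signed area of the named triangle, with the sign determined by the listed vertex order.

Assign B = (0, 0), Y = (1, 0), A = (0, 1), L = (5, 1) — the answer is frame-independent, so this choice is without loss of generality.
1. H lies on line YB with YH:HB = 4:5 ⇒ H = (5/9, 0)
2. S is the midpoint of AY ⇒ S = (1/2, 1/2)
2·[AHL] = 5, 2·[SAB] = 1/2
[AHL]:[SAB] = 5:1/2 = 10

[AHL]:[SAB] = 10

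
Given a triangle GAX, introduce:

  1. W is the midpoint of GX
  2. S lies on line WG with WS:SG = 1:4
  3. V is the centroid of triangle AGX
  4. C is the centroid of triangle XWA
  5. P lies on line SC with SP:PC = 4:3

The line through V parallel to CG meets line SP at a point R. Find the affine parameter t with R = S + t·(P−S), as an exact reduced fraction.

Choose coordinates G = (0, 0), A = (1, 0), X = (0, 1).
1. W is the midpoint of GX ⇒ W = (0, 1/2)
2. S lies on line WG with WS:SG = 1:4 ⇒ S = (0, 2/5)
3. V is the centroid of triangle AGX ⇒ V = (1/3, 1/3)
4. C is the centroid of triangle XWA ⇒ C = (1/3, 1/2)
5. P lies on line SC with SP:PC = 4:3 ⇒ P = (4/21, 16/35)
through V parallel to CG: direction (-1/3, -1/2); meets SP at R = (17/36, 13/24)
R = S + t·(P−S) with t = 119/48

t = 119/48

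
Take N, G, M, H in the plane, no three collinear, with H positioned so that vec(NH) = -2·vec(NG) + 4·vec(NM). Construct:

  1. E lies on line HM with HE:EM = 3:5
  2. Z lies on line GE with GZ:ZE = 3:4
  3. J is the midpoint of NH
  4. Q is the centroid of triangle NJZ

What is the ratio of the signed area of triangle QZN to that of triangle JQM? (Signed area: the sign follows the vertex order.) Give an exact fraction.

Choose coordinates N = (0, 0), G = (1, 0), M = (0, 1), H = (-2, 4).
1. E lies on line HM with HE:EM = 3:5 ⇒ E = (-5/4, 23/8)
2. Z lies on line GE with GZ:ZE = 3:4 ⇒ Z = (1/28, 69/56)
3. J is the midpoint of NH ⇒ J = (-1, 2)
4. Q is the centroid of triangle NJZ ⇒ Q = (-9/28, 181/168)
2·[QZN] = -73/168, 2·[JQM] = 41/168
[QZN]:[JQM] = -73/168:41/168 = -73/41

[QZN]:[JQM] = -73/41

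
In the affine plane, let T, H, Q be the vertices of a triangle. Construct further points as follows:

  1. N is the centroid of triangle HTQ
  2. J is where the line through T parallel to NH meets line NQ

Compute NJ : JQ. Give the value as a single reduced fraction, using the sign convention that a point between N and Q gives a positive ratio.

NJ:JQ = -1/2

Assign T = (0, 0), H = (1, 0), Q = (0, 1) — the answer is frame-independent, so this choice is without loss of generality.
1. N is the centroid of triangle HTQ ⇒ N = (1/3, 1/3)
2. J is where the line through T parallel to NH meets line NQ ⇒ J = (2/3, -1/3)
J = N + t·(Q−N) with t = -1, so NJ:JQ = t:(1−t) = -1:2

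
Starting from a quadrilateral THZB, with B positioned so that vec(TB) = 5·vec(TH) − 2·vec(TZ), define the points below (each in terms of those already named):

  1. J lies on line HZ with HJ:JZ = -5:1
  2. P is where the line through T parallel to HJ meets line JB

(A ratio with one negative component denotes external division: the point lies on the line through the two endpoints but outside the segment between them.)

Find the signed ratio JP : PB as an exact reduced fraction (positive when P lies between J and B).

Choose coordinates T = (0, 0), H = (1, 0), Z = (0, 1), B = (5, -2).
1. J lies on line HZ with HJ:JZ = -5:1 ⇒ J = (-1/4, 5/4)
2. P is where the line through T parallel to HJ meets line JB ⇒ P = (-23/8, 23/8)
P = J + t·(B−J) with t = -1/2, so JP:PB = t:(1−t) = -1/2:3/2

JP:PB = -1/3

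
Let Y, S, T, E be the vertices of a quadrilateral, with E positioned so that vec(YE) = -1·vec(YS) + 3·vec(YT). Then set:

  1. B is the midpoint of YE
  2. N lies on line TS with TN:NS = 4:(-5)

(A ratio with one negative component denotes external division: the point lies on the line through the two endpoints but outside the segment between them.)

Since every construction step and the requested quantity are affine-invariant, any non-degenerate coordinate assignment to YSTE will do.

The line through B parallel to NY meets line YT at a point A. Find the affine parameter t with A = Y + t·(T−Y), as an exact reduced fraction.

Choose coordinates Y = (0, 0), S = (1, 0), T = (0, 1), E = (-1, 3).
1. B is the midpoint of YE ⇒ B = (-1/2, 3/2)
2. N lies on line TS with TN:NS = 4:(-5) ⇒ N = (-4, 5)
through B parallel to NY: direction (4, -5); meets YT at A = (0, 7/8)
A = Y + t·(T−Y) with t = 7/8

t = 7/8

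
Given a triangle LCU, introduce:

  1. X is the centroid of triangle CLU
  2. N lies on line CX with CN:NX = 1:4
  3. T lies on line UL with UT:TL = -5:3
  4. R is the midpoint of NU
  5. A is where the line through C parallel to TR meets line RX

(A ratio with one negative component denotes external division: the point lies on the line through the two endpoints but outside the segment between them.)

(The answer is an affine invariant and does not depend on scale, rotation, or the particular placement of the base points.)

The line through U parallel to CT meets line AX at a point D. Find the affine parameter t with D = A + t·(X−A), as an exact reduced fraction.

t = -22/27

Set L = (0, 0), C = (1, 0), U = (0, 1); any affine frame gives the same invariant.
1. X is the centroid of triangle CLU ⇒ X = (1/3, 1/3)
2. N lies on line CX with CN:NX = 1:4 ⇒ N = (13/15, 1/15)
3. T lies on line UL with UT:TL = -5:3 ⇒ T = (0, -3/2)
4. R is the midpoint of NU ⇒ R = (13/30, 8/15)
5. A is where the line through C parallel to TR meets line RX ⇒ A = (34/21, 61/21)
through U parallel to CT: direction (-1, -3/2); meets AX at D = (8/3, 5)
D = A + t·(X−A) with t = -22/27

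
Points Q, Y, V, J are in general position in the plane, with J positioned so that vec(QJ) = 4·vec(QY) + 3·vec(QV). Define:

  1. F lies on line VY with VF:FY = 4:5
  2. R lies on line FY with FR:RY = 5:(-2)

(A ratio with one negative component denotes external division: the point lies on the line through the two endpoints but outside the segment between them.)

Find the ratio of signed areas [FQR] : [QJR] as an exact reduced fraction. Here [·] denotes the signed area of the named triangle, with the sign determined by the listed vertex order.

Choose coordinates Q = (0, 0), Y = (1, 0), V = (0, 1), J = (4, 3).
1. F lies on line VY with VF:FY = 4:5 ⇒ F = (4/9, 5/9)
2. R lies on line FY with FR:RY = 5:(-2) ⇒ R = (37/27, -10/27)
2·[FQR] = 25/27, 2·[QJR] = -151/27
[FQR]:[QJR] = 25/27:-151/27 = -25/151

[FQR]:[QJR] = -25/151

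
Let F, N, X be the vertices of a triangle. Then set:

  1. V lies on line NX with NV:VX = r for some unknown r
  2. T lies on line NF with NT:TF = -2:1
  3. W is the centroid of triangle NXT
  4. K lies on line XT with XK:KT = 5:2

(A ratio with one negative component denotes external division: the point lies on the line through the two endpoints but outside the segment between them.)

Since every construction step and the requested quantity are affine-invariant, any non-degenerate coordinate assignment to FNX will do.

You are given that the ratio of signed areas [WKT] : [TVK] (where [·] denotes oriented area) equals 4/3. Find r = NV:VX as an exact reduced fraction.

r = 3

Work in coordinates with F = (0, 0), N = (1, 0), X = (0, 1).
1. With NV:VX = r, write λ = r/(r+1) so V = N + λ·(X−N); V is affine-linear in λ
2. T lies on line NF with NT:TF = -2:1 ⇒ T = (-1, 0)
3. W is the centroid of triangle NXT ⇒ W = (0, 1/3)
4. K lies on line XT with XK:KT = 5:2 ⇒ K = (-5/7, 2/7)
Every point depending on V is an affine combination of V and λ-independent points, so each such coordinate is linear in λ; the λ² term in each signed area is a multiple of (X−N)×(X−N) = 0, so 2·[WKT] and 2·[TVK] are each linear in λ. Evaluating at λ=0 and λ=1:
  2·[WKT] = 4/21,   2·[TVK] = -4/7·λ + 4/7
So [WKT]:[TVK] = (4/21) / (-4/7·λ + 4/7). Setting this equal to 4/3:
  4/21 = 4/3·(-4/7·λ + 4/7)  ⇒  λ = 3/4
Then r = λ/(1−λ) = (3/4)/(1/4) = 3. Check: with r = 3, V = (1/4, 3/4) and [WKT]:[TVK] = 4/3 as required.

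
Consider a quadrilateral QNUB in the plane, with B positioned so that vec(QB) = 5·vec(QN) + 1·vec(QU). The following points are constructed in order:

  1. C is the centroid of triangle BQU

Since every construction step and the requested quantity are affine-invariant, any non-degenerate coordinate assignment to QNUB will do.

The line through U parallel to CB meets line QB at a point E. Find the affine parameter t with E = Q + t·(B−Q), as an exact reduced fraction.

t = 2

Assign Q = (0, 0), N = (1, 0), U = (0, 1), B = (5, 1) — the answer is frame-independent, so this choice is without loss of generality.
1. C is the centroid of triangle BQU ⇒ C = (5/3, 2/3)
through U parallel to CB: direction (10/3, 1/3); meets QB at E = (10, 2)
E = Q + t·(B−Q) with t = 2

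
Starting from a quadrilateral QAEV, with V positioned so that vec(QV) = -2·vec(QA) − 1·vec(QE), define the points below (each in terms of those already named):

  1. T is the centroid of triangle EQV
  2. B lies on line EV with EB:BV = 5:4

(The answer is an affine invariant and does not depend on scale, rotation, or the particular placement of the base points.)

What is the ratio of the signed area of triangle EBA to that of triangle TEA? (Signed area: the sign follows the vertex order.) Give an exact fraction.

Set Q = (0, 0), A = (1, 0), E = (0, 1), V = (-2, -1); any affine frame gives the same invariant.
1. T is the centroid of triangle EQV ⇒ T = (-2/3, 0)
2. B lies on line EV with EB:BV = 5:4 ⇒ B = (-10/9, -1/9)
2·[EBA] = 20/9, 2·[TEA] = -5/3
[EBA]:[TEA] = 20/9:-5/3 = -4/3

[EBA]:[TEA] = -4/3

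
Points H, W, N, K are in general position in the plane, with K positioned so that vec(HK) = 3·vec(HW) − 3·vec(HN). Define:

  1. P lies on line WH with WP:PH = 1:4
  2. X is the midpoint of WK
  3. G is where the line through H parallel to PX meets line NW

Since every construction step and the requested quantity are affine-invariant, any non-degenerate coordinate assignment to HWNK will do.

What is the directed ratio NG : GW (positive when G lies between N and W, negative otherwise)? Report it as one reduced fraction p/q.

NG:GW = -4/5

Assign H = (0, 0), W = (1, 0), N = (0, 1), K = (3, -3) — the answer is frame-independent, so this choice is without loss of generality.
1. P lies on line WH with WP:PH = 1:4 ⇒ P = (4/5, 0)
2. X is the midpoint of WK ⇒ X = (2, -3/2)
3. G is where the line through H parallel to PX meets line NW ⇒ G = (-4, 5)
G = N + t·(W−N) with t = -4, so NG:GW = t:(1−t) = -4:5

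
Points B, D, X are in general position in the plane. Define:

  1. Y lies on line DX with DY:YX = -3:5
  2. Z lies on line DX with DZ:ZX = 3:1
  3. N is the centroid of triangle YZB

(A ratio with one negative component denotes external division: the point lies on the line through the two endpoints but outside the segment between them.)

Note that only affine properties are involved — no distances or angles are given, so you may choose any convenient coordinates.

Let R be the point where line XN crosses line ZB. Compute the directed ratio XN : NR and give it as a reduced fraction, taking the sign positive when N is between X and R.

Choose coordinates B = (0, 0), D = (1, 0), X = (0, 1).
1. Y lies on line DX with DY:YX = -3:5 ⇒ Y = (5/2, -3/2)
2. Z lies on line DX with DZ:ZX = 3:1 ⇒ Z = (1/4, 3/4)
3. N is the centroid of triangle YZB ⇒ N = (11/12, -1/4)
line XN meets ZB at R = (11/48, 11/16)
N = X + t·(R−X) with t = 4, so XN:NR = 4:-3

XN:NR = -4/3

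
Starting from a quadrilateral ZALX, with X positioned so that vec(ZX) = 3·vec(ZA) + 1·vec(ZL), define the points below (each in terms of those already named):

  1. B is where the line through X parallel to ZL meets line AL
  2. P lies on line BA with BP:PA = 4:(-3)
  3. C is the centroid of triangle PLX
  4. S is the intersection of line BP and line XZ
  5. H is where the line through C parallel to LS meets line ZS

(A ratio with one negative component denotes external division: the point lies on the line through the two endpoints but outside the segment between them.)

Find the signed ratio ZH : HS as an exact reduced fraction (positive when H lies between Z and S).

Assign Z = (0, 0), A = (1, 0), L = (0, 1), X = (3, 1) — the answer is frame-independent, so this choice is without loss of generality.
1. B is where the line through X parallel to ZL meets line AL ⇒ B = (3, -2)
2. P lies on line BA with BP:PA = 4:(-3) ⇒ P = (-5, 6)
3. C is the centroid of triangle PLX ⇒ C = (-2/3, 8/3)
4. S is the intersection of line BP and line XZ ⇒ S = (3/4, 1/4)
5. H is where the line through C parallel to LS meets line ZS ⇒ H = (3/2, 1/2)
H = Z + t·(S−Z) with t = 2, so ZH:HS = t:(1−t) = 2:-1

ZH:HS = -2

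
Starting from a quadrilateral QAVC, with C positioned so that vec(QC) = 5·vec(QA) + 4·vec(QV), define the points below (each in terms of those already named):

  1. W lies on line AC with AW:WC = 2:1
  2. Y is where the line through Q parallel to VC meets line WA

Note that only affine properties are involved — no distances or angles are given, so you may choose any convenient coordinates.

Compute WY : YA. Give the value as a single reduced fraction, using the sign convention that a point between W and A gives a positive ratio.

Choose coordinates Q = (0, 0), A = (1, 0), V = (0, 1), C = (5, 4).
1. W lies on line AC with AW:WC = 2:1 ⇒ W = (11/3, 8/3)
2. Y is where the line through Q parallel to VC meets line WA ⇒ Y = (5/2, 3/2)
Y = W + t·(A−W) with t = 7/16, so WY:YA = t:(1−t) = 7/16:9/16

WY:YA = 7/9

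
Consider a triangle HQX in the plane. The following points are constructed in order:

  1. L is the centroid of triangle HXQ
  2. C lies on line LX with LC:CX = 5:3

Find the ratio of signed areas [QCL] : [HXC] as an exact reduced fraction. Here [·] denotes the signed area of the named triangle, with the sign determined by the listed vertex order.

[QCL]:[HXC] = -5/3

Assign H = (0, 0), Q = (1, 0), X = (0, 1) — the answer is frame-independent, so this choice is without loss of generality.
1. L is the centroid of triangle HXQ ⇒ L = (1/3, 1/3)
2. C lies on line LX with LC:CX = 5:3 ⇒ C = (1/8, 3/4)
2·[QCL] = 5/24, 2·[HXC] = -1/8
[QCL]:[HXC] = 5/24:-1/8 = -5/3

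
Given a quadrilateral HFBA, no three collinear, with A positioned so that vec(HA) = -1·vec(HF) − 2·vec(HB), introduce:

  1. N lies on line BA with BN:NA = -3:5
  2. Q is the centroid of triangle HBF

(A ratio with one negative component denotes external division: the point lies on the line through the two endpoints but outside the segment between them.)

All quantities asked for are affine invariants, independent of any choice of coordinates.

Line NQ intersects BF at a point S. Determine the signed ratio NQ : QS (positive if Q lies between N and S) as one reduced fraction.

Assign H = (0, 0), F = (1, 0), B = (0, 1), A = (-1, -2) — the answer is frame-independent, so this choice is without loss of generality.
1. N lies on line BA with BN:NA = -3:5 ⇒ N = (3/2, 11/2)
2. Q is the centroid of triangle HBF ⇒ Q = (1/3, 1/3)
line NQ meets BF at S = (15/38, 23/38)
Q = N + t·(S−N) with t = 19/18, so NQ:QS = 19/18:-1/18

NQ:QS = -19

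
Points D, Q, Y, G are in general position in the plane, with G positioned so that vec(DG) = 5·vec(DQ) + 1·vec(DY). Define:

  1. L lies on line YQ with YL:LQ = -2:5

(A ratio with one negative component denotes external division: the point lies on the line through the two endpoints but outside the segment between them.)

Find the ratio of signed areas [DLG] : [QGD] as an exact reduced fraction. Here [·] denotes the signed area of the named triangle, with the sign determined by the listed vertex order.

Assign D = (0, 0), Q = (1, 0), Y = (0, 1), G = (5, 1) — the answer is frame-independent, so this choice is without loss of generality.
1. L lies on line YQ with YL:LQ = -2:5 ⇒ L = (-2/3, 5/3)
2·[DLG] = -9, 2·[QGD] = 1
[DLG]:[QGD] = -9:1 = -9

[DLG]:[QGD] = -9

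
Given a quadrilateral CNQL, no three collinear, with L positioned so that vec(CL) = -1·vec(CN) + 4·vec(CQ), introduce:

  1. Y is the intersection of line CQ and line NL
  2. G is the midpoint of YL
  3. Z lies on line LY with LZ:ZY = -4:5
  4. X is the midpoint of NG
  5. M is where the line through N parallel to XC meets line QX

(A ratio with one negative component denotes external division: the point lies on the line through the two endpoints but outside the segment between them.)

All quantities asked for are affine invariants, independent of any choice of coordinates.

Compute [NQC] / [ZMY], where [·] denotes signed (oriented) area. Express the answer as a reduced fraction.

[NQC]:[ZMY] = -1/30

Work in coordinates with C = (0, 0), N = (1, 0), Q = (0, 1), L = (-1, 4).
1. Y is the intersection of line CQ and line NL ⇒ Y = (0, 2)
2. G is the midpoint of YL ⇒ G = (-1/2, 3)
3. Z lies on line LY with LZ:ZY = -4:5 ⇒ Z = (-5, 12)
4. X is the midpoint of NG ⇒ X = (1/4, 3/2)
5. M is where the line through N parallel to XC meets line QX ⇒ M = (7/4, 9/2)
2·[NQC] = 1, 2·[ZMY] = -30
[NQC]:[ZMY] = 1:-30 = -1/30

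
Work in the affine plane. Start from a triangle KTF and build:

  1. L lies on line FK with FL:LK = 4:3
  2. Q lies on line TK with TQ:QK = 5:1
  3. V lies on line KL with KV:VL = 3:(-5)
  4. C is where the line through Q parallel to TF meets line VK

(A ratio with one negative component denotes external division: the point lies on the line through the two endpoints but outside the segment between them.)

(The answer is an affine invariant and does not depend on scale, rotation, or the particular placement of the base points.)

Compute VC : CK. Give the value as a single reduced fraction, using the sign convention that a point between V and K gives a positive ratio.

VC:CK = -34/7

Assign K = (0, 0), T = (1, 0), F = (0, 1) — the answer is frame-independent, so this choice is without loss of generality.
1. L lies on line FK with FL:LK = 4:3 ⇒ L = (0, 3/7)
2. Q lies on line TK with TQ:QK = 5:1 ⇒ Q = (1/6, 0)
3. V lies on line KL with KV:VL = 3:(-5) ⇒ V = (0, -9/14)
4. C is where the line through Q parallel to TF meets line VK ⇒ C = (0, 1/6)
C = V + t·(K−V) with t = 34/27, so VC:CK = t:(1−t) = 34/27:-7/27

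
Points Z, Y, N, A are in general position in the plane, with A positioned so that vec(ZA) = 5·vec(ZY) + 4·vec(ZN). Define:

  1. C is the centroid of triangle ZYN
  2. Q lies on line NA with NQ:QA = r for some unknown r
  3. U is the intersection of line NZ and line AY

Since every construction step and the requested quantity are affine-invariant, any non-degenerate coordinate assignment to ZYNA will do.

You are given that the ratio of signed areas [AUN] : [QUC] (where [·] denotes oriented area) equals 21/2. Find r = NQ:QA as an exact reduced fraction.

r = 2/5

Work in coordinates with Z = (0, 0), Y = (1, 0), N = (0, 1), A = (5, 4).
1. C is the centroid of triangle ZYN ⇒ C = (1/3, 1/3)
2. With NQ:QA = r, write λ = r/(r+1) so Q = N + λ·(A−N); Q is affine-linear in λ
3. U is the intersection of line NZ and line AY ⇒ U = (0, -1)
Every point depending on Q is an affine combination of Q and λ-independent points, so each such coordinate is linear in λ; the λ² term in each signed area is a multiple of (A−N)×(A−N) = 0, so 2·[AUN] and 2·[QUC] are each linear in λ. Evaluating at λ=0 and λ=1:
  2·[AUN] = -10,   2·[QUC] = -17/3·λ + 2/3
So [AUN]:[QUC] = (-10) / (-17/3·λ + 2/3). Setting this equal to 21/2:
  -10 = 21/2·(-17/3·λ + 2/3)  ⇒  λ = 2/7
Then r = λ/(1−λ) = (2/7)/(5/7) = 2/5. Check: with r = 2/5, Q = (10/7, 13/7) and [AUN]:[QUC] = 21/2 as required.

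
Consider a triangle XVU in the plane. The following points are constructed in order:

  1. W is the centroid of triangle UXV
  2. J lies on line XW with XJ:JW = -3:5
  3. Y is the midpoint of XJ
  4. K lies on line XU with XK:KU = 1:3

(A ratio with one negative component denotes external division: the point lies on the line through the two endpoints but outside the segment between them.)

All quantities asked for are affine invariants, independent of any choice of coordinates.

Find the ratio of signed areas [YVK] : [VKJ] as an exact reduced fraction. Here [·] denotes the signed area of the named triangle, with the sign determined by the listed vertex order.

Set X = (0, 0), V = (1, 0), U = (0, 1); any affine frame gives the same invariant.
1. W is the centroid of triangle UXV ⇒ W = (1/3, 1/3)
2. J lies on line XW with XJ:JW = -3:5 ⇒ J = (-1/2, -1/2)
3. Y is the midpoint of XJ ⇒ Y = (-1/4, -1/4)
4. K lies on line XU with XK:KU = 1:3 ⇒ K = (0, 1/4)
2·[YVK] = 9/16, 2·[VKJ] = 7/8
[YVK]:[VKJ] = 9/16:7/8 = 9/14

[YVK]:[VKJ] = 9/14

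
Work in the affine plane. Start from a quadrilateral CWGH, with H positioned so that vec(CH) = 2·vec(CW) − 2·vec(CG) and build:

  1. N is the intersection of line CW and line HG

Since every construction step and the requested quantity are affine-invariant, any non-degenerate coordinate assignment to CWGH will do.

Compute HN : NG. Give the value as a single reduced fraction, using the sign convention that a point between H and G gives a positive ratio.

Work in coordinates with C = (0, 0), W = (1, 0), G = (0, 1), H = (2, -2).
1. N is the intersection of line CW and line HG ⇒ N = (2/3, 0)
N = H + t·(G−H) with t = 2/3, so HN:NG = t:(1−t) = 2/3:1/3

HN:NG = 2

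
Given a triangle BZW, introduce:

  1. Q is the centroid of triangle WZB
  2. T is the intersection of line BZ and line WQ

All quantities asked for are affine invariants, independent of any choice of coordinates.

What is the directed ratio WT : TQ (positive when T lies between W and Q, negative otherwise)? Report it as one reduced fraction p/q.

WT:TQ = -3

Assign B = (0, 0), Z = (1, 0), W = (0, 1) — the answer is frame-independent, so this choice is without loss of generality.
1. Q is the centroid of triangle WZB ⇒ Q = (1/3, 1/3)
2. T is the intersection of line BZ and line WQ ⇒ T = (1/2, 0)
T = W + t·(Q−W) with t = 3/2, so WT:TQ = t:(1−t) = 3/2:-1/2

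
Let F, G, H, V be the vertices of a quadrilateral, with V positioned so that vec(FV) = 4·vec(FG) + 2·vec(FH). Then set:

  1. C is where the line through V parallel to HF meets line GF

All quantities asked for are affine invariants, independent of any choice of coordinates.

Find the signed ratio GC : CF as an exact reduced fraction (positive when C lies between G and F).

Choose coordinates F = (0, 0), G = (1, 0), H = (0, 1), V = (4, 2).
1. C is where the line through V parallel to HF meets line GF ⇒ C = (4, 0)
C = G + t·(F−G) with t = -3, so GC:CF = t:(1−t) = -3:4

GC:CF = -3/4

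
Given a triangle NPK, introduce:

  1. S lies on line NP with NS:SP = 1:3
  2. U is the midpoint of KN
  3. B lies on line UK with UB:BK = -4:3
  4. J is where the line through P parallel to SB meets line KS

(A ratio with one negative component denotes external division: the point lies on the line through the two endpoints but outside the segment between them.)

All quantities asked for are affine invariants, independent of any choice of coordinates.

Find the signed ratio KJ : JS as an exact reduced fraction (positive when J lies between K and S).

KJ:JS = -6/5

Assign N = (0, 0), P = (1, 0), K = (0, 1) — the answer is frame-independent, so this choice is without loss of generality.
1. S lies on line NP with NS:SP = 1:3 ⇒ S = (1/4, 0)
2. U is the midpoint of KN ⇒ U = (0, 1/2)
3. B lies on line UK with UB:BK = -4:3 ⇒ B = (0, 5/2)
4. J is where the line through P parallel to SB meets line KS ⇒ J = (3/2, -5)
J = K + t·(S−K) with t = 6, so KJ:JS = t:(1−t) = 6:-5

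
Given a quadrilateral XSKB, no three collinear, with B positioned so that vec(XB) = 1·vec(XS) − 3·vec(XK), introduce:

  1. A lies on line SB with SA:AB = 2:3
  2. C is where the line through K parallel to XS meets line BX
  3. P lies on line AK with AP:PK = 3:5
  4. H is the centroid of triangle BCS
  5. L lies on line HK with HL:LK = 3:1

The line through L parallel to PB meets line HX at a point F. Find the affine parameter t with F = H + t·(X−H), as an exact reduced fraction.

Set X = (0, 0), S = (1, 0), K = (0, 1), B = (1, -3); any affine frame gives the same invariant.
1. A lies on line SB with SA:AB = 2:3 ⇒ A = (1, -6/5)
2. C is where the line through K parallel to XS meets line BX ⇒ C = (-1/3, 1)
3. P lies on line AK with AP:PK = 3:5 ⇒ P = (5/8, -3/8)
4. H is the centroid of triangle BCS ⇒ H = (5/9, -2/3)
5. L lies on line HK with HL:LK = 3:1 ⇒ L = (5/36, 7/12)
through L parallel to PB: direction (3/8, -21/8); meets HX at F = (70/261, -28/87)
F = H + t·(X−H) with t = 15/29

t = 15/29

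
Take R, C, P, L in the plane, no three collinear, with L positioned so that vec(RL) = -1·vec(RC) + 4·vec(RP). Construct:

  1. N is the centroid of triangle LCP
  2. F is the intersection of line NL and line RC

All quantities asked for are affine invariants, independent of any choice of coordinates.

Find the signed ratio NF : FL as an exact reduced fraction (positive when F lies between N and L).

Set R = (0, 0), C = (1, 0), P = (0, 1), L = (-1, 4); any affine frame gives the same invariant.
1. N is the centroid of triangle LCP ⇒ N = (0, 5/3)
2. F is the intersection of line NL and line RC ⇒ F = (5/7, 0)
F = N + t·(L−N) with t = -5/7, so NF:FL = t:(1−t) = -5/7:12/7

NF:FL = -5/12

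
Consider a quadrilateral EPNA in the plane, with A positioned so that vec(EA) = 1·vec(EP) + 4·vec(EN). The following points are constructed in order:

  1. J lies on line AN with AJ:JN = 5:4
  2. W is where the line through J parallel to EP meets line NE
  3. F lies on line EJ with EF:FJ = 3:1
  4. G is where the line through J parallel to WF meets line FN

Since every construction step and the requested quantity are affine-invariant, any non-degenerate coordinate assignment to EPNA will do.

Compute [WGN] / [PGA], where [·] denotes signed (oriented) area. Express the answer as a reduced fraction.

[WGN]:[PGA] = 19/51

Assign E = (0, 0), P = (1, 0), N = (0, 1), A = (1, 4) — the answer is frame-independent, so this choice is without loss of generality.
1. J lies on line AN with AJ:JN = 5:4 ⇒ J = (4/9, 7/3)
2. W is where the line through J parallel to EP meets line NE ⇒ W = (0, 7/3)
3. F lies on line EJ with EF:FJ = 3:1 ⇒ F = (1/3, 7/4)
4. G is where the line through J parallel to WF meets line FN ⇒ G = (19/36, 35/16)
2·[WGN] = -19/27, 2·[PGA] = -17/9
[WGN]:[PGA] = -19/27:-17/9 = 19/51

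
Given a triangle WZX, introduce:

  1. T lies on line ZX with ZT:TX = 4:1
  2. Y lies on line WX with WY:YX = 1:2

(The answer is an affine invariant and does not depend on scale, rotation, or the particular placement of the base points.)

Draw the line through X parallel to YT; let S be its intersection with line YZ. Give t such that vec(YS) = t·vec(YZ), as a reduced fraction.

t = -1/4

Assign W = (0, 0), Z = (1, 0), X = (0, 1) — the answer is frame-independent, so this choice is without loss of generality.
1. T lies on line ZX with ZT:TX = 4:1 ⇒ T = (1/5, 4/5)
2. Y lies on line WX with WY:YX = 1:2 ⇒ Y = (0, 1/3)
through X parallel to YT: direction (1/5, 7/15); meets YZ at S = (-1/4, 5/12)
S = Y + t·(Z−Y) with t = -1/4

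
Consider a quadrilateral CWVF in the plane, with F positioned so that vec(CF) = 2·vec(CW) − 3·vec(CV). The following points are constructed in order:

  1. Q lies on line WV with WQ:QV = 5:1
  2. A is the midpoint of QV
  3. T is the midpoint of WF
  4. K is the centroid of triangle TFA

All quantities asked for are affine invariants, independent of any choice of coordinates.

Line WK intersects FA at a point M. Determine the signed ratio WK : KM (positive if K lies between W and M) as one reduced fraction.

WK:KM = 5

Choose coordinates C = (0, 0), W = (1, 0), V = (0, 1), F = (2, -3).
1. Q lies on line WV with WQ:QV = 5:1 ⇒ Q = (1/6, 5/6)
2. A is the midpoint of QV ⇒ A = (1/12, 11/12)
3. T is the midpoint of WF ⇒ T = (3/2, -3/2)
4. K is the centroid of triangle TFA ⇒ K = (43/36, -43/36)
line WK meets FA at M = (37/30, -43/30)
K = W + t·(M−W) with t = 5/6, so WK:KM = 5/6:1/6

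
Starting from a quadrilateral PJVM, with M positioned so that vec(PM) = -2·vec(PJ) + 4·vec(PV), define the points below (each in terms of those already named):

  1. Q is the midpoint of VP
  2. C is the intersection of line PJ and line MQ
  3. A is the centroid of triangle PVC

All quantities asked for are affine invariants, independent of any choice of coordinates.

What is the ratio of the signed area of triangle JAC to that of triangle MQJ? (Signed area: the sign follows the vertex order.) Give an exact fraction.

[JAC]:[MQJ] = 2/21

Set P = (0, 0), J = (1, 0), V = (0, 1), M = (-2, 4); any affine frame gives the same invariant.
1. Q is the midpoint of VP ⇒ Q = (0, 1/2)
2. C is the intersection of line PJ and line MQ ⇒ C = (2/7, 0)
3. A is the centroid of triangle PVC ⇒ A = (2/21, 1/3)
2·[JAC] = 5/21, 2·[MQJ] = 5/2
[JAC]:[MQJ] = 5/21:5/2 = 2/21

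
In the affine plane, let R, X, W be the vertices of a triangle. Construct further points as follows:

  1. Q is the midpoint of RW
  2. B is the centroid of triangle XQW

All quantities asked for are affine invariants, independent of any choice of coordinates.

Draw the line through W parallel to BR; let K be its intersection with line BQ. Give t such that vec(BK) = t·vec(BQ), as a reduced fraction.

t = 2

Set R = (0, 0), X = (1, 0), W = (0, 1); any affine frame gives the same invariant.
1. Q is the midpoint of RW ⇒ Q = (0, 1/2)
2. B is the centroid of triangle XQW ⇒ B = (1/3, 1/2)
through W parallel to BR: direction (-1/3, -1/2); meets BQ at K = (-1/3, 1/2)
K = B + t·(Q−B) with t = 2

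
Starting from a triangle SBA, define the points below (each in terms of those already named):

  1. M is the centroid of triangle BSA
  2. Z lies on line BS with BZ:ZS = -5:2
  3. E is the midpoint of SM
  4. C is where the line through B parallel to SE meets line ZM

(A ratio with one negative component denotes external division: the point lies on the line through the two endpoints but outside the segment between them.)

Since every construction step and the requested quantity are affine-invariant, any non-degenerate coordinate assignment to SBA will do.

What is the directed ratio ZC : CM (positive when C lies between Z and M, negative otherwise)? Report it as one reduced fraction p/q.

Work in coordinates with S = (0, 0), B = (1, 0), A = (0, 1).
1. M is the centroid of triangle BSA ⇒ M = (1/3, 1/3)
2. Z lies on line BS with BZ:ZS = -5:2 ⇒ Z = (-2/3, 0)
3. E is the midpoint of SM ⇒ E = (1/6, 1/6)
4. C is where the line through B parallel to SE meets line ZM ⇒ C = (11/6, 5/6)
C = Z + t·(M−Z) with t = 5/2, so ZC:CM = t:(1−t) = 5/2:-3/2

ZC:CM = -5/3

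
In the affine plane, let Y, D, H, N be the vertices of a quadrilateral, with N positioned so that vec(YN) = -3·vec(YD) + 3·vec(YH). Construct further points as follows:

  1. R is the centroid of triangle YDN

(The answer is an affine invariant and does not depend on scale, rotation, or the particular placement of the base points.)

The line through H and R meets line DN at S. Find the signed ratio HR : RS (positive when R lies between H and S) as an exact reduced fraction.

HR:RS = -2

Work in coordinates with Y = (0, 0), D = (1, 0), H = (0, 1), N = (-3, 3).
1. R is the centroid of triangle YDN ⇒ R = (-2/3, 1)
line HR meets DN at S = (-1/3, 1)
R = H + t·(S−H) with t = 2, so HR:RS = 2:-1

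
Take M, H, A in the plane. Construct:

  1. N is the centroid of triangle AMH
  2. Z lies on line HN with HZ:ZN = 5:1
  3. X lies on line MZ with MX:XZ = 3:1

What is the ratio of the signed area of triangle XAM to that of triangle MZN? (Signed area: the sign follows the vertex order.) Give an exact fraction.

[XAM]:[MZN] = 6

Choose coordinates M = (0, 0), H = (1, 0), A = (0, 1).
1. N is the centroid of triangle AMH ⇒ N = (1/3, 1/3)
2. Z lies on line HN with HZ:ZN = 5:1 ⇒ Z = (4/9, 5/18)
3. X lies on line MZ with MX:XZ = 3:1 ⇒ X = (1/3, 5/24)
2·[XAM] = 1/3, 2·[MZN] = 1/18
[XAM]:[MZN] = 1/3:1/18 = 6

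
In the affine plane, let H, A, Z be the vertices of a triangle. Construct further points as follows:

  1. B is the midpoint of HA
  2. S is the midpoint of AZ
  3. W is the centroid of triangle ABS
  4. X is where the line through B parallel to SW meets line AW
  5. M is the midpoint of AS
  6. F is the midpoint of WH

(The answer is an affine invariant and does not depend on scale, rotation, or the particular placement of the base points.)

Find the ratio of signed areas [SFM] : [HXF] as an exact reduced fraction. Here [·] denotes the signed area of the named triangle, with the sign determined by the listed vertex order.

[SFM]:[HXF] = -7/4

Set H = (0, 0), A = (1, 0), Z = (0, 1); any affine frame gives the same invariant.
1. B is the midpoint of HA ⇒ B = (1/2, 0)
2. S is the midpoint of AZ ⇒ S = (1/2, 1/2)
3. W is the centroid of triangle ABS ⇒ W = (2/3, 1/6)
4. X is where the line through B parallel to SW meets line AW ⇒ X = (1/3, 1/3)
5. M is the midpoint of AS ⇒ M = (3/4, 1/4)
6. F is the midpoint of WH ⇒ F = (1/3, 1/12)
2·[SFM] = 7/48, 2·[HXF] = -1/12
[SFM]:[HXF] = 7/48:-1/12 = -7/4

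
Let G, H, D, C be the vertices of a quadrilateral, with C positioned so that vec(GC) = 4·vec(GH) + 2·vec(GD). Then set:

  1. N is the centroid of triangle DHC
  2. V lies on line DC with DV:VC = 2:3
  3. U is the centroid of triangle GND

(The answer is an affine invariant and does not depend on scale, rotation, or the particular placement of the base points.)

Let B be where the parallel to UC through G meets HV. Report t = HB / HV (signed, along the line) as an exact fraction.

Assign G = (0, 0), H = (1, 0), D = (0, 1), C = (4, 2) — the answer is frame-independent, so this choice is without loss of generality.
1. N is the centroid of triangle DHC ⇒ N = (5/3, 1)
2. V lies on line DC with DV:VC = 2:3 ⇒ V = (8/5, 7/5)
3. U is the centroid of triangle GND ⇒ U = (5/9, 2/3)
through G parallel to UC: direction (31/9, 4/3); meets HV at B = (217/181, 84/181)
B = H + t·(V−H) with t = 60/181

t = 60/181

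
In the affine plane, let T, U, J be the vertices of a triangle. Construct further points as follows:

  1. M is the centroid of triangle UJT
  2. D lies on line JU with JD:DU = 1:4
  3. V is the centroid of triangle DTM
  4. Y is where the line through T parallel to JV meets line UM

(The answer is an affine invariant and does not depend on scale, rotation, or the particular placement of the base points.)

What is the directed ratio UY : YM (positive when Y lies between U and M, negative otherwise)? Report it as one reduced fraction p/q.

Work in coordinates with T = (0, 0), U = (1, 0), J = (0, 1).
1. M is the centroid of triangle UJT ⇒ M = (1/3, 1/3)
2. D lies on line JU with JD:DU = 1:4 ⇒ D = (1/5, 4/5)
3. V is the centroid of triangle DTM ⇒ V = (8/45, 17/45)
4. Y is where the line through T parallel to JV meets line UM ⇒ Y = (-1/6, 7/12)
Y = U + t·(M−U) with t = 7/4, so UY:YM = t:(1−t) = 7/4:-3/4

UY:YM = -7/3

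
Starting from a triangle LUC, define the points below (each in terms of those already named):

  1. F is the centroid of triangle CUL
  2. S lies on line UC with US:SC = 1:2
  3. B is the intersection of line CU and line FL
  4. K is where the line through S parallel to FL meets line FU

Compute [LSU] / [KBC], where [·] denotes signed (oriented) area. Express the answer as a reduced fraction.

[LSU]:[KBC] = -3

Assign L = (0, 0), U = (1, 0), C = (0, 1) — the answer is frame-independent, so this choice is without loss of generality.
1. F is the centroid of triangle CUL ⇒ F = (1/3, 1/3)
2. S lies on line UC with US:SC = 1:2 ⇒ S = (2/3, 1/3)
3. B is the intersection of line CU and line FL ⇒ B = (1/2, 1/2)
4. K is where the line through S parallel to FL meets line FU ⇒ K = (5/9, 2/9)
2·[LSU] = -1/3, 2·[KBC] = 1/9
[LSU]:[KBC] = -1/3:1/9 = -3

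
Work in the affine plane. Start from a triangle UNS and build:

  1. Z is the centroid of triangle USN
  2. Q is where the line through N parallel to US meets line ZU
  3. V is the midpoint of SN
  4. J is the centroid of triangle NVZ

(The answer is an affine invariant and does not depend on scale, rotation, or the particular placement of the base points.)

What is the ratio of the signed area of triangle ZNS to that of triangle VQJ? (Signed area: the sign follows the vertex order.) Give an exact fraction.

Set U = (0, 0), N = (1, 0), S = (0, 1); any affine frame gives the same invariant.
1. Z is the centroid of triangle USN ⇒ Z = (1/3, 1/3)
2. Q is where the line through N parallel to US meets line ZU ⇒ Q = (1, 1)
3. V is the midpoint of SN ⇒ V = (1/2, 1/2)
4. J is the centroid of triangle NVZ ⇒ J = (11/18, 5/18)
2·[ZNS] = 1/3, 2·[VQJ] = -1/6
[ZNS]:[VQJ] = 1/3:-1/6 = -2

[ZNS]:[VQJ] = -2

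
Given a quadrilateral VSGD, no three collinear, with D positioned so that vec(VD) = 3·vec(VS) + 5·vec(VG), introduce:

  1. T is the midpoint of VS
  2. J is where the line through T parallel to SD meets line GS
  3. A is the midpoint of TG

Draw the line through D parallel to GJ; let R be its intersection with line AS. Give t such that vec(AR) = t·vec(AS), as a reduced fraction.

t = 29

Work in coordinates with V = (0, 0), S = (1, 0), G = (0, 1), D = (3, 5).
1. T is the midpoint of VS ⇒ T = (1/2, 0)
2. J is where the line through T parallel to SD meets line GS ⇒ J = (9/14, 5/14)
3. A is the midpoint of TG ⇒ A = (1/4, 1/2)
through D parallel to GJ: direction (9/14, -9/14); meets AS at R = (22, -14)
R = A + t·(S−A) with t = 29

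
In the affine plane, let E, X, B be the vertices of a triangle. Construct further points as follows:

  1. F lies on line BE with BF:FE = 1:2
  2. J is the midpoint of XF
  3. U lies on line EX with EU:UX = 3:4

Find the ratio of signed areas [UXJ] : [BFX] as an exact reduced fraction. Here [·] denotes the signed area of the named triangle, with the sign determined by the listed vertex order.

Assign E = (0, 0), X = (1, 0), B = (0, 1) — the answer is frame-independent, so this choice is without loss of generality.
1. F lies on line BE with BF:FE = 1:2 ⇒ F = (0, 2/3)
2. J is the midpoint of XF ⇒ J = (1/2, 1/3)
3. U lies on line EX with EU:UX = 3:4 ⇒ U = (3/7, 0)
2·[UXJ] = 4/21, 2·[BFX] = 1/3
[UXJ]:[BFX] = 4/21:1/3 = 4/7

[UXJ]:[BFX] = 4/7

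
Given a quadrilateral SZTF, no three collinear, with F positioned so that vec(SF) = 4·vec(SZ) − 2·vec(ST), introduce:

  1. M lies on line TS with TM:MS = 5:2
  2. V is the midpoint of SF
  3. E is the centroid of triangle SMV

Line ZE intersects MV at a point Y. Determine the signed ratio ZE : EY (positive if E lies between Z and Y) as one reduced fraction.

ZE:EY = -19/4

Work in coordinates with S = (0, 0), Z = (1, 0), T = (0, 1), F = (4, -2).
1. M lies on line TS with TM:MS = 5:2 ⇒ M = (0, 2/7)
2. V is the midpoint of SF ⇒ V = (2, -1)
3. E is the centroid of triangle SMV ⇒ E = (2/3, -5/21)
line ZE meets MV at Y = (14/19, -25/133)
E = Z + t·(Y−Z) with t = 19/15, so ZE:EY = 19/15:-4/15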